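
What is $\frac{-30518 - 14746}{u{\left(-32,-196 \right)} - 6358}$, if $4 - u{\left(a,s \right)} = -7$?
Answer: $\frac{45264}{6347} \approx 7.1316$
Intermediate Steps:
$u{\left(a,s \right)} = 11$ ($u{\left(a,s \right)} = 4 - -7 = 4 + 7 = 11$)
$\frac{-30518 - 14746}{u{\left(-32,-196 \right)} - 6358} = \frac{-30518 - 14746}{11 - 6358} = - \frac{45264}{-6347} = \left(-45264\right) \left(- \frac{1}{6347}\right) = \frac{45264}{6347}$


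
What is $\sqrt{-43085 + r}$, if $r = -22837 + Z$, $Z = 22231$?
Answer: $i \sqrt{43691} \approx 209.02 i$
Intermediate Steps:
$r = -606$ ($r = -22837 + 22231 = -606$)
$\sqrt{-43085 + r} = \sqrt{-43085 - 606} = \sqrt{-43691} = i \sqrt{43691}$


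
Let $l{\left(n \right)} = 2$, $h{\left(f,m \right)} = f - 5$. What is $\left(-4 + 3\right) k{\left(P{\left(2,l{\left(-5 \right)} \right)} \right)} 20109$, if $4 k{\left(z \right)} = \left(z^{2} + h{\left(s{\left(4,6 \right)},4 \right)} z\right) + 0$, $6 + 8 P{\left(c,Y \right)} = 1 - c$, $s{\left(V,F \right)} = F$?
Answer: $\frac{140763}{256} \approx 549.86$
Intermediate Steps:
$h{\left(f,m \right)} = -5 + f$
$P{\left(c,Y \right)} = - \frac{5}{8} - \frac{c}{8}$ ($P{\left(c,Y \right)} = - \frac{3}{4} + \frac{1 - c}{8} = - \frac{3}{4} - \left(- \frac{1}{8} + \frac{c}{8}\right) = - \frac{5}{8} - \frac{c}{8}$)
$k{\left(z \right)} = \frac{z}{4} + \frac{z^{2}}{4}$ ($k{\left(z \right)} = \frac{\left(z^{2} + \left(-5 + 6\right) z\right) + 0}{4} = \frac{\left(z^{2} + 1 z\right) + 0}{4} = \frac{\left(z^{2} + z\right) + 0}{4} = \frac{\left(z + z^{2}\right) + 0}{4} = \frac{z + z^{2}}{4} = \frac{z}{4} + \frac{z^{2}}{4}$)
$\left(-4 + 3\right) k{\left(P{\left(2,l{\left(-5 \right)} \right)} \right)} 20109 = \left(-4 + 3\right) \frac{\left(- \frac{5}{8} - \frac{1}{4}\right) \left(1 - \frac{7}{8}\right)}{4} \cdot 20109 = - \frac{\left(- \frac{5}{8} - \frac{1}{4}\right) \left(1 - \frac{7}{8}\right)}{4} \cdot 20109 = - \frac{\left(-7\right) \left(1 - \frac{7}{8}\right)}{4 \cdot 8} \cdot 20109 = - \frac{-7}{4 \cdot 8 \cdot 8} \cdot 20109 = \left(-1\right) \left(- \frac{7}{256}\right) 20109 = \frac{7}{256} \cdot 20109 = \frac{140763}{256}$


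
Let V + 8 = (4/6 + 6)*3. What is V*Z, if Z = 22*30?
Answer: 7920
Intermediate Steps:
Z = 660
V = 12 (V = -8 + (4/6 + 6)*3 = -8 + (4*(⅙) + 6)*3 = -8 + (⅔ + 6)*3 = -8 + (20/3)*3 = -8 + 20 = 12)
V*Z = 12*660 = 7920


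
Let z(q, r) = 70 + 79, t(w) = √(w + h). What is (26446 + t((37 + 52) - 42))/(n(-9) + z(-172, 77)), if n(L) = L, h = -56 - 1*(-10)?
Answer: 26447/140 ≈ 188.91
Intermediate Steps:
h = -46 (h = -56 + 10 = -46)
t(w) = √(-46 + w) (t(w) = √(w - 46) = √(-46 + w))
z(q, r) = 149
(26446 + t((37 + 52) - 42))/(n(-9) + z(-172, 77)) = (26446 + √(-46 + ((37 + 52) - 42)))/(-9 + 149) = (26446 + √(-46 + (89 - 42)))/140 = (26446 + √(-46 + 47))*(1/140) = (26446 + √1)*(1/140) = (26446 + 1)*(1/140) = 26447*(1/140) = 26447/140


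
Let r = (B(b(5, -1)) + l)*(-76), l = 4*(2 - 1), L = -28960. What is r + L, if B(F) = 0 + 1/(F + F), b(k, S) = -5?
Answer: -146282/5 ≈ -29256.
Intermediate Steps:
B(F) = 1/(2*F) (B(F) = 0 + 1/(2*F) = 1/(2*F))
l = 4 (l = 4*1 = 4)
r = -1482/5 (r = ((1/2)/(-5) + 4)*(-76) = ((1/2)*(-1/5) + 4)*(-76) = (-1/10 + 4)*(-76) = (39/10)*(-76) = -1482/5 ≈ -296.40)
r + L = -1482/5 - 28960 = -146282/5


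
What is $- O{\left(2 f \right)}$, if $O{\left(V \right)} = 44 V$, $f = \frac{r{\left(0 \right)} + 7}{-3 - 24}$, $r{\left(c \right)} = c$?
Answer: $\frac{616}{27} \approx 22.815$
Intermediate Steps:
$f = - \frac{7}{27}$ ($f = \frac{0 + 7}{-3 - 24} = \frac{7}{-27} = 7 \left(- \frac{1}{27}\right) = - \frac{7}{27} \approx -0.25926$)
$- O{\left(2 f \right)} = - 44 \cdot 2 \left(- \frac{7}{27}\right) = - \frac{44 \left(-14\right)}{27} = \left(-1\right) \left(- \frac{616}{27}\right) = \frac{616}{27}$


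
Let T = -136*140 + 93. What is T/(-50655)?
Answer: 18947/50655 ≈ 0.37404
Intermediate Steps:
T = -18947 (T = -19040 + 93 = -18947)
T/(-50655) = -18947/(-50655) = -18947*(-1/50655) = 18947/50655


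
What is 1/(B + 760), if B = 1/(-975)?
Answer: 975/740999 ≈ 0.0013158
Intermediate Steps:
B = -1/975 ≈ -0.0010256
1/(B + 760) = 1/(-1/975 + 760) = 1/(740999/975) = 975/740999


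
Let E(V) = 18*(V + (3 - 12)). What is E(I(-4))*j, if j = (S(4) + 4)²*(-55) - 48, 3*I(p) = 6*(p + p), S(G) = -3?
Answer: 46350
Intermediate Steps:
I(p) = 4*p (I(p) = (6*(p + p))/3 = (6*(2*p))/3 = (12*p)/3 = 4*p)
E(V) = -162 + 18*V (E(V) = 18*(V - 9) = 18*(-9 + V) = -162 + 18*V)
j = -103 (j = (-3 + 4)²*(-55) - 48 = 1²*(-55) - 48 = 1*(-55) - 48 = -55 - 48 = -103)
E(I(-4))*j = (-162 + 18*(4*(-4)))*(-103) = (-162 + 18*(-16))*(-103) = (-162 - 288)*(-103) = -450*(-103) = 46350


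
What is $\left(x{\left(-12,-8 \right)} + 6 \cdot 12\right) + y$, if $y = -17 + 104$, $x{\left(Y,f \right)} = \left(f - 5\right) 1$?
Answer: $146$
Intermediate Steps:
$x{\left(Y,f \right)} = -5 + f$ ($x{\left(Y,f \right)} = \left(-5 + f\right) 1 = -5 + f$)
$y = 87$
$\left(x{\left(-12,-8 \right)} + 6 \cdot 12\right) + y = \left(\left(-5 - 8\right) + 6 \cdot 12\right) + 87 = \left(-13 + 72\right) + 87 = 59 + 87 = 146$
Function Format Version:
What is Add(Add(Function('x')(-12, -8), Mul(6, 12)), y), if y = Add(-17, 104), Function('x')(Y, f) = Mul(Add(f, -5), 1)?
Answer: 146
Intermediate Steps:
Function('x')(Y, f) = Add(-5, f) (Function('x')(Y, f) = Mul(Add(-5, f), 1) = Add(-5, f))
y = 87
Add(Add(Function('x')(-12, -8), Mul(6, 12)), y) = Add(Add(Add(-5, -8), Mul(6, 12)), 87) = Add(Add(-13, 72), 87) = Add(59, 87) = 146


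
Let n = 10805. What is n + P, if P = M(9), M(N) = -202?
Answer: 10603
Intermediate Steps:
P = -202
n + P = 10805 - 202 = 10603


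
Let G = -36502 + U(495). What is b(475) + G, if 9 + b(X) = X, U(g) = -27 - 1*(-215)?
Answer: -35848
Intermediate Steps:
U(g) = 188 (U(g) = -27 + 215 = 188)
b(X) = -9 + X
G = -36314 (G = -36502 + 188 = -36314)
b(475) + G = (-9 + 475) - 36314 = 466 - 36314 = -35848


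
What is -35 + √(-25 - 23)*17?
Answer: -35 + 68*I*√3 ≈ -35.0 + 117.78*I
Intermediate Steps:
-35 + √(-25 - 23)*17 = -35 + √(-48)*17 = -35 + (4*I*√3)*17 = -35 + 68*I*√3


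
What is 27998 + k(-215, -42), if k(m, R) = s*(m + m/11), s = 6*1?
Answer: 292498/11 ≈ 26591.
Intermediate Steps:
s = 6
k(m, R) = 72*m/11 (k(m, R) = 6*(m + m/11) = 6*(12*m/11) = 72*m/11)
27998 + k(-215, -42) = 27998 + (72/11)*(-215) = 27998 - 15480/11 = 292498/11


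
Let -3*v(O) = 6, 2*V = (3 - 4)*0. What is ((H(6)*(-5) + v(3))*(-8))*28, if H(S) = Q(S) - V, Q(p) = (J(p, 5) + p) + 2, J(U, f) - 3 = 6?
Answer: 19488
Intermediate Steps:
J(U, f) = 9 (J(U, f) = 3 + 6 = 9)
V = 0 (V = ((3 - 4)*0)/2 = (-1*0)/2 = (1/2)*0 = 0)
v(O) = -2 (v(O) = -1/3*6 = -2)
Q(p) = 11 + p (Q(p) = (9 + p) + 2 = 11 + p)
H(S) = 11 + S (H(S) = (11 + S) - 1*0 = (11 + S) + 0 = 11 + S)
((H(6)*(-5) + v(3))*(-8))*28 = (((11 + 6)*(-5) - 2)*(-8))*28 = ((17*(-5) - 2)*(-8))*28 = ((-85 - 2)*(-8))*28 = -87*(-8)*28 = 696*28 = 19488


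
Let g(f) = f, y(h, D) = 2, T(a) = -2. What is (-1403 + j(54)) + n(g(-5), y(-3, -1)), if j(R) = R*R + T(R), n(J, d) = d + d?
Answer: 1515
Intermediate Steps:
n(J, d) = 2*d
j(R) = -2 + R² (j(R) = R*R - 2 = R² - 2 = -2 + R²)
(-1403 + j(54)) + n(g(-5), y(-3, -1)) = (-1403 + (-2 + 54²)) + 2*2 = (-1403 + (-2 + 2916)) + 4 = (-1403 + 2914) + 4 = 1511 + 4 = 1515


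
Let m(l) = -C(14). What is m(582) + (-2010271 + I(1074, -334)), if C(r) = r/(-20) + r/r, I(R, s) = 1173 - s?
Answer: -20087643/10 ≈ -2.0088e+6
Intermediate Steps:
C(r) = 1 - r/20 (C(r) = r*(-1/20) + 1 = -r/20 + 1 = 1 - r/20)
m(l) = -3/10 (m(l) = -(1 - 1/20*14) = -(1 - 7/10) = -1*3/10 = -3/10)
m(582) + (-2010271 + I(1074, -334)) = -3/10 + (-2010271 + (1173 - 1*(-334))) = -3/10 + (-2010271 + (1173 + 334)) = -3/10 + (-2010271 + 1507) = -3/10 - 2008764 = -20087643/10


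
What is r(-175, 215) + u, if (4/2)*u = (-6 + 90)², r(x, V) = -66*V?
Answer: -10662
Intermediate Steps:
u = 3528 (u = (-6 + 90)²/2 = (½)*84² = (½)*7056 = 3528)
r(-175, 215) + u = -66*215 + 3528 = -14190 + 3528 = -10662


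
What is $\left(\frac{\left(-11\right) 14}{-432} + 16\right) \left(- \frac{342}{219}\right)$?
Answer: $- \frac{67127}{2628} \approx -25.543$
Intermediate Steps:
$\left(\frac{\left(-11\right) 14}{-432} + 16\right) \left(- \frac{342}{219}\right) = \left(\left(-154\right) \left(- \frac{1}{432}\right) + 16\right) \left(\left(-342\right) \frac{1}{219}\right) = \left(\frac{77}{216} + 16\right) \left(- \frac{114}{73}\right) = \frac{3533}{216} \left(- \frac{114}{73}\right) = - \frac{67127}{2628}$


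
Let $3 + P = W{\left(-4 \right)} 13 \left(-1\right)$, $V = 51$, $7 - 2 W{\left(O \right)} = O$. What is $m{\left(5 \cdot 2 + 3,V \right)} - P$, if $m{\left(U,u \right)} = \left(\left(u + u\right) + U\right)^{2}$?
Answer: $\frac{26599}{2} \approx 13300.0$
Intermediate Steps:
$W{\left(O \right)} = \frac{7}{2} - \frac{O}{2}$
$m{\left(U,u \right)} = \left(U + 2 u\right)^{2}$ ($m{\left(U,u \right)} = \left(2 u + U\right)^{2} = \left(U + 2 u\right)^{2}$)
$P = - \frac{149}{2}$ ($P = -3 + \left(\frac{7}{2} - -2\right) 13 \left(-1\right) = -3 + \left(\frac{7}{2} + 2\right) 13 \left(-1\right) = -3 + \frac{11}{2} \cdot 13 \left(-1\right) = -3 + \frac{143}{2} \left(-1\right) = -3 - \frac{143}{2} = - \frac{149}{2} \approx -74.5$)
$m{\left(5 \cdot 2 + 3,V \right)} - P = \left(\left(5 \cdot 2 + 3\right) + 2 \cdot 51\right)^{2} - - \frac{149}{2} = \left(\left(10 + 3\right) + 102\right)^{2} + \frac{149}{2} = \left(13 + 102\right)^{2} + \frac{149}{2} = 115^{2} + \frac{149}{2} = 13225 + \frac{149}{2} = \frac{26599}{2}$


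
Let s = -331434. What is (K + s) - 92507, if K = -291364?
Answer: -715305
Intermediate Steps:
(K + s) - 92507 = (-291364 - 331434) - 92507 = -622798 - 92507 = -715305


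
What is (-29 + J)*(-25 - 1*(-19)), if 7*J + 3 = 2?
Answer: 1224/7 ≈ 174.86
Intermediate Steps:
J = -1/7 (J = -3/7 + (1/7)*2 = -3/7 + 2/7 = -1/7 ≈ -0.14286)
(-29 + J)*(-25 - 1*(-19)) = (-29 - 1/7)*(-25 - 1*(-19)) = -204*(-25 + 19)/7 = -204/7*(-6) = 1224/7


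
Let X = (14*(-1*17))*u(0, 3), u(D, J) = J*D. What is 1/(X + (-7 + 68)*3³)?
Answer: 1/1647 ≈ 0.00060716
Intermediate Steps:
u(D, J) = D*J
X = 0 (X = (14*(-1*17))*(0*3) = (14*(-17))*0 = -238*0 = 0)
1/(X + (-7 + 68)*3³) = 1/(0 + (-7 + 68)*3³) = 1/(0 + 61*27) = 1/(0 + 1647) = 1/1647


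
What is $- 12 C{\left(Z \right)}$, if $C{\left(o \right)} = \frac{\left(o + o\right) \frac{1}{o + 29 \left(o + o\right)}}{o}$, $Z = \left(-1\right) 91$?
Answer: $\frac{24}{5369} \approx 0.0044701$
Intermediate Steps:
$Z = -91$
$C{\left(o \right)} = \frac{2}{59 o}$ ($C{\left(o \right)} = \frac{2 o \frac{1}{o + 29 \cdot 2 o}}{o} = \frac{2 o \frac{1}{o + 58 o}}{o} = \frac{2 o \frac{1}{59 o}}{o} = \frac{2}{59 o}$)
$- 12 C{\left(Z \right)} = - 12 \frac{2}{59 \left(-91\right)} = - 12 \cdot \frac{2}{59} \left(- \frac{1}{91}\right) = \left(-12\right) \left(- \frac{2}{5369}\right) = \frac{24}{5369}$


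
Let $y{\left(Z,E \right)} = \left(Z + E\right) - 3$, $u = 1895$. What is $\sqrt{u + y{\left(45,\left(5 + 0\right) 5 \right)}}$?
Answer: $3 \sqrt{218} \approx 44.294$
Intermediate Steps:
$y{\left(Z,E \right)} = -3 + E + Z$ ($y{\left(Z,E \right)} = \left(E + Z\right) - 3 = -3 + E + Z$)
$\sqrt{u + y{\left(45,\left(5 + 0\right) 5 \right)}} = \sqrt{1895 + \left(-3 + \left(5 + 0\right) 5 + 45\right)} = \sqrt{1895 + \left(-3 + 5 \cdot 5 + 45\right)} = \sqrt{1895 + \left(-3 + 25 + 45\right)} = \sqrt{1895 + 67} = \sqrt{1962} = 3 \sqrt{218}$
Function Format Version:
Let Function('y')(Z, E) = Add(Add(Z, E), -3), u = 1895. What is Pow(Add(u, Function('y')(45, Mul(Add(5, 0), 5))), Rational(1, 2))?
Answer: Mul(3, Pow(218, Rational(1, 2))) ≈ 44.294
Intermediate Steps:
Function('y')(Z, E) = Add(-3, E, Z) (Function('y')(Z, E) = Add(Add(E, Z), -3) = Add(-3, E, Z))
Pow(Add(u, Function('y')(45, Mul(Add(5, 0), 5))), Rational(1, 2)) = Pow(Add(1895, Add(-3, Mul(Add(5, 0), 5), 45)), Rational(1, 2)) = Pow(Add(1895, Add(-3, Mul(5, 5), 45)), Rational(1, 2)) = Pow(Add(1895, Add(-3, 25, 45)), Rational(1, 2)) = Pow(Add(1895, 67), Rational(1, 2)) = Pow(1962, Rational(1, 2)) = Mul(3, Pow(218, Rational(1, 2)))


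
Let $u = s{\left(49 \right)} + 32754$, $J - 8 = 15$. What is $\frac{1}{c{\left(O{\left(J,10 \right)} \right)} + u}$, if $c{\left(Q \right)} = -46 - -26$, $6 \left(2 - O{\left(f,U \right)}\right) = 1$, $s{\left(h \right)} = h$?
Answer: $\frac{1}{32783} \approx 3.0504 \cdot 10^{-5}$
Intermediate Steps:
$J = 23$ ($J = 8 + 15 = 23$)
$O{\left(f,U \right)} = \frac{11}{6}$ ($O{\left(f,U \right)} = 2 - \frac{1}{6} = \frac{11}{6}$)
$c{\left(Q \right)} = -20$ ($c{\left(Q \right)} = -46 + 26 = -20$)
$u = 32803$ ($u = 49 + 32754 = 32803$)
$\frac{1}{c{\left(O{\left(J,10 \right)} \right)} + u} = \frac{1}{-20 + 32803} = \frac{1}{32783}$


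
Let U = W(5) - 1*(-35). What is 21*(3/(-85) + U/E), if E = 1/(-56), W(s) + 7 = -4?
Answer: -2399103/85 ≈ -28225.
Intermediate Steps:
W(s) = -11 (W(s) = -7 - 4 = -11)
U = 24 (U = -11 - 1*(-35) = -11 + 35 = 24)
E = -1/56 ≈ -0.017857
21*(3/(-85) + U/E) = 21*(3/(-85) + 24/(-1/56)) = 21*(3*(-1/85) + 24*(-56)) = 21*(-3/85 - 1344) = 21*(-114243/85) = -2399103/85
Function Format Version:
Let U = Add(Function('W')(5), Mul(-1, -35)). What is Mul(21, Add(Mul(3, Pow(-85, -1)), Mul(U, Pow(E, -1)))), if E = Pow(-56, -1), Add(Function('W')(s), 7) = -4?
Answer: Rational(-2399103, 85) ≈ -28225.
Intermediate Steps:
Function('W')(s) = -11 (Function('W')(s) = Add(-7, -4) = -11)
U = 24 (U = Add(-11, Mul(-1, -35)) = Add(-11, 35) = 24)
E = Rational(-1, 56) ≈ -0.017857
Mul(21, Add(Mul(3, Pow(-85, -1)), Mul(U, Pow(E, -1)))) = Mul(21, Add(Mul(3, Pow(-85, -1)), Mul(24, Pow(Rational(-1, 56), -1)))) = Mul(21, Add(Mul(3, Rational(-1, 85)), Mul(24, -56))) = Mul(21, Add(Rational(-3, 85), -1344)) = Mul(21, Rational(-114243, 85)) = Rational(-2399103, 85)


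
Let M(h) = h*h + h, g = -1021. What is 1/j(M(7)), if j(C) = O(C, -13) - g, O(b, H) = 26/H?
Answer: 1/1019 ≈ 0.00098135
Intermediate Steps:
M(h) = h + h² (M(h) = h² + h = h + h²)
j(C) = 1019 (j(C) = 26/(-13) - 1*(-1021) = 26*(-1/13) + 1021 = -2 + 1021 = 1019)
1/j(M(7)) = 1/1019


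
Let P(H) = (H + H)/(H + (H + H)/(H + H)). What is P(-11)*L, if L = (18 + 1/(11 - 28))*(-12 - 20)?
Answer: -21472/17 ≈ -1263.1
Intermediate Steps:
P(H) = 2*H/(1 + H) (P(H) = (2*H)/(H + (2*H)/((2*H))) = (2*H)/(H + (2*H)*(1/(2*H))) = (2*H)/(H + 1) = (2*H)/(1 + H) = 2*H/(1 + H))
L = -9760/17 (L = (18 + 1/(-17))*(-32) = (18 - 1/17)*(-32) = (305/17)*(-32) = -9760/17 ≈ -574.12)
P(-11)*L = (2*(-11)/(1 - 11))*(-9760/17) = (2*(-11)/(-10))*(-9760/17) = (2*(-11)*(-⅒))*(-9760/17) = (11/5)*(-9760/17) = -21472/17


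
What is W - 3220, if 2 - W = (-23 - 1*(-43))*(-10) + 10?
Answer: -3028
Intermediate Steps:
W = 192 (W = 2 - ((-23 - 1*(-43))*(-10) + 10) = 2 - ((-23 + 43)*(-10) + 10) = 2 - (20*(-10) + 10) = 2 - (-200 + 10) = 2 - 1*(-190) = 2 + 190 = 192)
W - 3220 = 192 - 3220 = -3028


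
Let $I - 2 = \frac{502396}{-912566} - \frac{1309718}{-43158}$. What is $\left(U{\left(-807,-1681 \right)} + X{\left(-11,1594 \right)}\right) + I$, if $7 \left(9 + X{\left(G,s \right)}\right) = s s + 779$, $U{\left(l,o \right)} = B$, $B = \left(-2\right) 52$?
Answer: $\frac{25019477097430351}{68922915999} \approx 3.6301 \cdot 10^{5}$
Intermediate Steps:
$B = -104$
$U{\left(l,o \right)} = -104$
$I = \frac{313072689169}{9846130857}$ ($I = 2 + \left(\frac{502396}{-912566} - \frac{1309718}{-43158}\right) = 2 + \left(502396 \left(- \frac{1}{912566}\right) - - \frac{654859}{21579}\right) = 2 + \left(- \frac{251198}{456283} + \frac{654859}{21579}\right) = 2 + \frac{293380427455}{9846130857} = \frac{313072689169}{9846130857} \approx 31.797$)
$X{\left(G,s \right)} = \frac{716}{7} + \frac{s^{2}}{7}$ ($X{\left(G,s \right)} = -9 + \frac{s s + 779}{7} = -9 + \frac{s^{2} + 779}{7} = -9 + \frac{779 + s^{2}}{7} = -9 + \left(\frac{779}{7} + \frac{s^{2}}{7}\right) = \frac{716}{7} + \frac{s^{2}}{7}$)
$\left(U{\left(-807,-1681 \right)} + X{\left(-11,1594 \right)}\right) + I = \left(-104 + \left(\frac{716}{7} + \frac{1594^{2}}{7}\right)\right) + \frac{313072689169}{9846130857} = \left(-104 + \left(\frac{716}{7} + \frac{1}{7} \cdot 2540836\right)\right) + \frac{313072689169}{9846130857} = \left(-104 + \left(\frac{716}{7} + \frac{2540836}{7}\right)\right) + \frac{313072689169}{9846130857} = \left(-104 + \frac{2541552}{7}\right) + \frac{313072689169}{9846130857} = \frac{2540824}{7} + \frac{313072689169}{9846130857} = \frac{25019477097430351}{68922915999}$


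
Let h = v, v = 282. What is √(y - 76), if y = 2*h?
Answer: 2*√122 ≈ 22.091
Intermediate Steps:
h = 282
y = 564 (y = 2*282 = 564)
√(y - 76) = √(564 - 76) = √488 = 2*√122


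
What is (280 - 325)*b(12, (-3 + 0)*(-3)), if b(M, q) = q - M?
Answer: 135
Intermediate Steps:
(280 - 325)*b(12, (-3 + 0)*(-3)) = (280 - 325)*((-3 + 0)*(-3) - 1*12) = -45*(-3*(-3) - 12) = -45*(9 - 12) = -45*(-3) = 135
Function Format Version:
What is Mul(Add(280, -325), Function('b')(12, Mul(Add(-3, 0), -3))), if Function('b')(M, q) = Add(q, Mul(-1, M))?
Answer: 135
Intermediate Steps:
Mul(Add(280, -325), Function('b')(12, Mul(Add(-3, 0), -3))) = Mul(Add(280, -325), Add(Mul(Add(-3, 0), -3), Mul(-1, 12))) = Mul(-45, Add(Mul(-3, -3), -12)) = Mul(-45, Add(9, -12)) = Mul(-45, -3) = 135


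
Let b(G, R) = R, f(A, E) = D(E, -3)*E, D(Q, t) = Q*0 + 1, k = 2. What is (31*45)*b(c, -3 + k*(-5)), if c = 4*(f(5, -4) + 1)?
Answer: -18135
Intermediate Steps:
D(Q, t) = 1 (D(Q, t) = 0 + 1 = 1)
f(A, E) = E (f(A, E) = 1*E = E)
c = -12 (c = 4*(-4 + 1) = 4*(-3) = -12)
(31*45)*b(c, -3 + k*(-5)) = (31*45)*(-3 + 2*(-5)) = 1395*(-3 - 10) = 1395*(-13) = -18135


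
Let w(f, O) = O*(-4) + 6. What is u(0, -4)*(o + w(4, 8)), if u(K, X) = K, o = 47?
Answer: 0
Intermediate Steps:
w(f, O) = 6 - 4*O (w(f, O) = -4*O + 6 = 6 - 4*O)
u(0, -4)*(o + w(4, 8)) = 0*(47 + (6 - 4*8)) = 0*(47 + (6 - 32)) = 0*(47 - 26) = 0*21 = 0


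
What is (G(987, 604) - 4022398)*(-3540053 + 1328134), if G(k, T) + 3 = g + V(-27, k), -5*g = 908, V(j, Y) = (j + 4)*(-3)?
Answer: 44487371297992/5 ≈ 8.8975e+12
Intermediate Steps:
V(j, Y) = -12 - 3*j (V(j, Y) = (4 + j)*(-3) = -12 - 3*j)
g = -908/5 (g = -1/5*908 = -908/5 ≈ -181.60)
G(k, T) = -578/5 (G(k, T) = -3 + (-908/5 + (-12 - 3*(-27))) = -3 + (-908/5 + (-12 + 81)) = -3 + (-908/5 + 69) = -3 - 563/5 = -578/5)
(G(987, 604) - 4022398)*(-3540053 + 1328134) = (-578/5 - 4022398)*(-3540053 + 1328134) = -20112568/5*(-2211919) = 44487371297992/5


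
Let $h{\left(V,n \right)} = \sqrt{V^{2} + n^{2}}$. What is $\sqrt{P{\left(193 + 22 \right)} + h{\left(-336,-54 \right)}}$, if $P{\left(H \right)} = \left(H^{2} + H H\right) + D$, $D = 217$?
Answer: $\sqrt{92667 + 6 \sqrt{3217}} \approx 304.97$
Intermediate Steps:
$P{\left(H \right)} = 217 + 2 H^{2}$ ($P{\left(H \right)} = \left(H^{2} + H H\right) + 217 = \left(H^{2} + H^{2}\right) + 217 = 2 H^{2} + 217 = 217 + 2 H^{2}$)
$\sqrt{P{\left(193 + 22 \right)} + h{\left(-336,-54 \right)}} = \sqrt{\left(217 + 2 \left(193 + 22\right)^{2}\right) + \sqrt{\left(-336\right)^{2} + \left(-54\right)^{2}}} = \sqrt{\left(217 + 2 \cdot 215^{2}\right) + \sqrt{112896 + 2916}} = \sqrt{\left(217 + 2 \cdot 46225\right) + \sqrt{115812}} = \sqrt{\left(217 + 92450\right) + 6 \sqrt{3217}} = \sqrt{92667 + 6 \sqrt{3217}}$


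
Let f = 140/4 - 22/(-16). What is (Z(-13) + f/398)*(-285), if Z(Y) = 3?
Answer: -2805255/3184 ≈ -881.05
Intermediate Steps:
f = 291/8 (f = 140*(¼) - 22*(-1/16) = 35 + 11/8 = 291/8 ≈ 36.375)
(Z(-13) + f/398)*(-285) = (3 + (291/8)/398)*(-285) = (3 + (291/8)*(1/398))*(-285) = (3 + 291/3184)*(-285) = (9843/3184)*(-285) = -2805255/3184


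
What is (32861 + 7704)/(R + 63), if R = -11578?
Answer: -1159/329 ≈ -3.5228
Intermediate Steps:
(32861 + 7704)/(R + 63) = (32861 + 7704)/(-11578 + 63) = 40565/(-11515) = 40565*(-1/11515) = -1159/329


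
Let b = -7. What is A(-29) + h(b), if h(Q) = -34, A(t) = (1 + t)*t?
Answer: 778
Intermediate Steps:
A(t) = t*(1 + t)
A(-29) + h(b) = -29*(1 - 29) - 34 = -29*(-28) - 34 = 812 - 34 = 778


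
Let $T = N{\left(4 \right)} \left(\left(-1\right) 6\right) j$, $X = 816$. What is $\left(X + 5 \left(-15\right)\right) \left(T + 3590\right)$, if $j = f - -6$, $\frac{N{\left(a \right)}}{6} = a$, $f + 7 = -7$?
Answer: $3513822$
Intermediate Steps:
$f = -14$ ($f = -7 - 7 = -14$)
$N{\left(a \right)} = 6 a$
$j = -8$ ($j = -14 - -6 = -14 + 6 = -8$)
$T = 1152$ ($T = 6 \cdot 4 \left(\left(-1\right) 6\right) \left(-8\right) = 24 \left(-6\right) \left(-8\right) = \left(-144\right) \left(-8\right) = 1152$)
$\left(X + 5 \left(-15\right)\right) \left(T + 3590\right) = \left(816 + 5 \left(-15\right)\right) \left(1152 + 3590\right) = \left(816 - 75\right) 4742 = 741 \cdot 4742 = 3513822$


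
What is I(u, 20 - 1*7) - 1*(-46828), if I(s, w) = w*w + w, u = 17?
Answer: 47010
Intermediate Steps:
I(s, w) = w + w**2 (I(s, w) = w**2 + w = w + w**2)
I(u, 20 - 1*7) - 1*(-46828) = (20 - 1*7)*(1 + (20 - 1*7)) - 1*(-46828) = (20 - 7)*(1 + (20 - 7)) + 46828 = 13*(1 + 13) + 46828 = 13*14 + 46828 = 182 + 46828 = 47010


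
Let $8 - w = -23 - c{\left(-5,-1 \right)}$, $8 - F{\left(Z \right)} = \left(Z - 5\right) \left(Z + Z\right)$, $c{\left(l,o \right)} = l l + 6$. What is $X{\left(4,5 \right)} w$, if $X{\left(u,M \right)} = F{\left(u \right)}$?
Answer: $992$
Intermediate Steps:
$c{\left(l,o \right)} = 6 + l^{2}$ ($c{\left(l,o \right)} = l^{2} + 6 = 6 + l^{2}$)
$F{\left(Z \right)} = 8 - 2 Z \left(-5 + Z\right)$ ($F{\left(Z \right)} = 8 - \left(Z - 5\right) \left(Z + Z\right) = 8 - \left(-5 + Z\right) 2 Z = 8 - 2 Z \left(-5 + Z\right)$)
$X{\left(u,M \right)} = 8 - 2 u^{2} + 10 u$
$w = 62$ ($w = 8 - \left(-23 - \left(6 + \left(-5\right)^{2}\right)\right) = 8 - \left(-23 - \left(6 + 25\right)\right) = 8 - \left(-23 - 31\right) = 8 - -54 = 8 + 54 = 62$)
$X{\left(4,5 \right)} w = \left(8 - 2 \cdot 4^{2} + 10 \cdot 4\right) 62 = \left(8 - 32 + 40\right) 62 = 16 \cdot 62 = 992$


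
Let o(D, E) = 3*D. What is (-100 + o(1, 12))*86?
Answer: -8342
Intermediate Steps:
(-100 + o(1, 12))*86 = (-100 + 3*1)*86 = (-100 + 3)*86 = -97*86 = -8342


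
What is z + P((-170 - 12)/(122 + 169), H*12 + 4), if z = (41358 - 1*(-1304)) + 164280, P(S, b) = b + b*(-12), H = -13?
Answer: 208614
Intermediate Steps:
P(S, b) = -11*b (P(S, b) = b - 12*b = -11*b)
z = 206942 (z = (41358 + 1304) + 164280 = 42662 + 164280 = 206942)
z + P((-170 - 12)/(122 + 169), H*12 + 4) = 206942 - 11*(-13*12 + 4) = 206942 - 11*(-156 + 4) = 206942 - 11*(-152) = 206942 + 1672 = 208614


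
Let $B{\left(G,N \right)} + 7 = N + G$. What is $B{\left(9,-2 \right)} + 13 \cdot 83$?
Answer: $1079$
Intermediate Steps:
$B{\left(G,N \right)} = -7 + G + N$ ($B{\left(G,N \right)} = -7 + \left(N + G\right) = -7 + \left(G + N\right) = -7 + G + N$)
$B{\left(9,-2 \right)} + 13 \cdot 83 = \left(-7 + 9 - 2\right) + 13 \cdot 83 = 0 + 1079 = 1079$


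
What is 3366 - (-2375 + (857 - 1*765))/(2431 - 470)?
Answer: 6603009/1961 ≈ 3367.2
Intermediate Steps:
3366 - (-2375 + (857 - 1*765))/(2431 - 470) = 3366 - (-2375 + (857 - 765))/1961 = 3366 - (-2375 + 92)/1961 = 3366 - (-2283)/1961 = 3366 - 1*(-2283/1961) = 3366 + 2283/1961 = 6603009/1961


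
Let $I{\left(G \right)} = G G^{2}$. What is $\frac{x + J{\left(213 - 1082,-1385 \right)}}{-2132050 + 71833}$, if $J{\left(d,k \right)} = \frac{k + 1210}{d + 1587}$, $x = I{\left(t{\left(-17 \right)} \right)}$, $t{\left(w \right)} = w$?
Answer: $\frac{1175903}{493078602} \approx 0.0023848$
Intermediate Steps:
$I{\left(G \right)} = G^{3}$
$x = -4913$ ($x = \left(-17\right)^{3} = -4913$)
$J{\left(d,k \right)} = \frac{1210 + k}{1587 + d}$
$\frac{x + J{\left(213 - 1082,-1385 \right)}}{-2132050 + 71833} = \frac{-4913 + \frac{1210 - 1385}{1587 + \left(213 - 1082\right)}}{-2132050 + 71833} = \frac{-4913 + \frac{1}{1587 - 869} \left(-175\right)}{-2060217} = \left(-4913 + \frac{1}{718} \left(-175\right)\right) \left(- \frac{1}{2060217}\right) = \left(-4913 - \frac{175}{718}\right) \left(- \frac{1}{2060217}\right) = \left(- \frac{3527709}{718}\right) \left(- \frac{1}{2060217}\right) = \frac{1175903}{493078602}$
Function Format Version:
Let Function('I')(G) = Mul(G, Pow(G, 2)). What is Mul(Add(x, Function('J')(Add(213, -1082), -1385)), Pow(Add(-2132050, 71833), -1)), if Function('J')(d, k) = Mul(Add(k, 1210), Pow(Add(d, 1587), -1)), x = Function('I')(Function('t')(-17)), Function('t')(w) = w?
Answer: Rational(1175903, 493078602) ≈ 0.0023848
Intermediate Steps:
Function('I')(G) = Pow(G, 3)
x = -4913 (x = Pow(-17, 3) = -4913)
Function('J')(d, k) = Mul(Pow(Add(1587, d), -1), Add(1210, k)) (Function('J')(d, k) = Mul(Add(1210, k), Pow(Add(1587, d), -1)) = Mul(Pow(Add(1587, d), -1), Add(1210, k)))
Mul(Add(x, Function('J')(Add(213, -1082), -1385)), Pow(Add(-2132050, 71833), -1)) = Mul(Add(-4913, Mul(Pow(Add(1587, Add(213, -1082)), -1), Add(1210, -1385))), Pow(Add(-2132050, 71833), -1)) = Mul(Add(-4913, Mul(Pow(Add(1587, -869), -1), -175)), Pow(-2060217, -1)) = Mul(Add(-4913, Mul(Pow(718, -1), -175)), Rational(-1, 2060217)) = Mul(Add(-4913, Mul(Rational(1, 718), -175)), Rational(-1, 2060217)) = Mul(Add(-4913, Rational(-175, 718)), Rational(-1, 2060217)) = Mul(Rational(-3527709, 718), Rational(-1, 2060217)) = Rational(1175903, 493078602)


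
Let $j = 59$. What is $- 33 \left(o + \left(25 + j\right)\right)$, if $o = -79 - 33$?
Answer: $924$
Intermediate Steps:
$o = -112$ ($o = -79 - 33 = -112$)
$- 33 \left(o + \left(25 + j\right)\right) = - 33 \left(-112 + \left(25 + 59\right)\right) = - 33 \left(-112 + 84\right) = \left(-33\right) \left(-28\right) = 924$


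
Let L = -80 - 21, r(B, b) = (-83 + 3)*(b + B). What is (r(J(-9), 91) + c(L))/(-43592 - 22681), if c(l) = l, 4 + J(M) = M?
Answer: 6341/66273 ≈ 0.095680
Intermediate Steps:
J(M) = -4 + M
r(B, b) = -80*B - 80*b (r(B, b) = -80*(B + b) = -80*B - 80*b)
L = -101
(r(J(-9), 91) + c(L))/(-43592 - 22681) = ((-80*(-4 - 9) - 80*91) - 101)/(-43592 - 22681) = ((-80*(-13) - 7280) - 101)/(-66273) = ((1040 - 7280) - 101)*(-1/66273) = (-6240 - 101)*(-1/66273) = -6341*(-1/66273) = 6341/66273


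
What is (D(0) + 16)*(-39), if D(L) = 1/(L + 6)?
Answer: -1261/2 ≈ -630.50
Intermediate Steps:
D(L) = 1/(6 + L)
(D(0) + 16)*(-39) = (1/(6 + 0) + 16)*(-39) = (1/6 + 16)*(-39) = (⅙ + 16)*(-39) = (97/6)*(-39) = -1261/2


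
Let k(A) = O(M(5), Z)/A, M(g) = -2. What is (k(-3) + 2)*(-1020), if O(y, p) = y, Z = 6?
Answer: -2720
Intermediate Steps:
k(A) = -2/A
(k(-3) + 2)*(-1020) = (-2/(-3) + 2)*(-1020) = (-2*(-1/3) + 2)*(-1020) = (2/3 + 2)*(-1020) = (8/3)*(-1020) = -2720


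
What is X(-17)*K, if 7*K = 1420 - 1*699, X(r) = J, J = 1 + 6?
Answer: 721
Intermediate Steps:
J = 7
X(r) = 7
K = 103 (K = (1420 - 1*699)/7 = (1420 - 699)/7 = (⅐)*721 = 103)
X(-17)*K = 7*103 = 721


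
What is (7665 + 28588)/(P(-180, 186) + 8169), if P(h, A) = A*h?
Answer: -36253/25311 ≈ -1.4323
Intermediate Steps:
(7665 + 28588)/(P(-180, 186) + 8169) = (7665 + 28588)/(186*(-180) + 8169) = 36253/(-33480 + 8169) = 36253/(-25311) = 36253*(-1/25311) = -36253/25311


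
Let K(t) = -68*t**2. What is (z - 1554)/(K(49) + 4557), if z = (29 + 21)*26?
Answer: 254/158711 ≈ 0.0016004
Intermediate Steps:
z = 1300 (z = 50*26 = 1300)
(z - 1554)/(K(49) + 4557) = (1300 - 1554)/(-68*49**2 + 4557) = -254/(-68*2401 + 4557) = -254/(-163268 + 4557) = -254/(-158711) = -254*(-1/158711) = 254/158711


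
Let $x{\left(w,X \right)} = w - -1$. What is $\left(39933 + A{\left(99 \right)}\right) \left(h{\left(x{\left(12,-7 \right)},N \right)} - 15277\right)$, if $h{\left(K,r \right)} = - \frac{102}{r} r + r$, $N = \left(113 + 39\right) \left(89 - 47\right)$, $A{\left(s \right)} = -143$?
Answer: $-357911050$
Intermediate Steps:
$x{\left(w,X \right)} = 1 + w$ ($x{\left(w,X \right)} = w + 1 = 1 + w$)
$N = 6384$ ($N = 152 \cdot 42 = 6384$)
$h{\left(K,r \right)} = -102 + r$
$\left(39933 + A{\left(99 \right)}\right) \left(h{\left(x{\left(12,-7 \right)},N \right)} - 15277\right) = \left(39933 - 143\right) \left(\left(-102 + 6384\right) - 15277\right) = 39790 \left(6282 - 15277\right) = 39790 \left(-8995\right) = -357911050$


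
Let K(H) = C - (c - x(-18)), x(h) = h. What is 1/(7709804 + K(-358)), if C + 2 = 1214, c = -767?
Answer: 1/7711765 ≈ 1.2967e-7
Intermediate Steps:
C = 1212 (C = -2 + 1214 = 1212)
K(H) = 1961 (K(H) = 1212 - (-767 - 1*(-18)) = 1212 - (-767 + 18) = 1212 - 1*(-749) = 1212 + 749 = 1961)
1/(7709804 + K(-358)) = 1/(7709804 + 1961) = 1/7711765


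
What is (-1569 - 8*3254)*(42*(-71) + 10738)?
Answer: -214073356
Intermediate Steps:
(-1569 - 8*3254)*(42*(-71) + 10738) = (-1569 - 26032)*(-2982 + 10738) = -27601*7756 = -214073356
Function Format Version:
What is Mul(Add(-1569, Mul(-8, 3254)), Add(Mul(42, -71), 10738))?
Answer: -214073356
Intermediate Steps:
Mul(Add(-1569, Mul(-8, 3254)), Add(Mul(42, -71), 10738)) = Mul(Add(-1569, -26032), Add(-2982, 10738)) = Mul(-27601, 7756) = -214073356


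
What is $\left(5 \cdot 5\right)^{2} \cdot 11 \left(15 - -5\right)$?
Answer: $137500$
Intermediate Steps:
$\left(5 \cdot 5\right)^{2} \cdot 11 \left(15 - -5\right) = 25^{2} \cdot 11 \left(15 + 5\right) = 625 \cdot 11 \cdot 20 = 6875 \cdot 20 = 137500$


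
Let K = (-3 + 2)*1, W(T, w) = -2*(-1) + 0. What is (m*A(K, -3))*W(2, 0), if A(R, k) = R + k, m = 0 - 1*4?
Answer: 32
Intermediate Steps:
W(T, w) = 2 (W(T, w) = 2 + 0 = 2)
K = -1 (K = -1*1 = -1)
m = -4 (m = 0 - 4 = -4)
(m*A(K, -3))*W(2, 0) = -4*(-1 - 3)*2 = -4*(-4)*2 = 16*2 = 32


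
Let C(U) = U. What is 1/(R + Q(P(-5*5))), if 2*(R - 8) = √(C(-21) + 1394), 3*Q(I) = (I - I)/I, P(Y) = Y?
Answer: -32/1117 + 2*√1373/1117 ≈ 0.037697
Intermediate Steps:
Q(I) = 0 (Q(I) = ((I - I)/I)/3 = (0/I)/3 = (⅓)*0 = 0)
R = 8 + √1373/2 (R = 8 + √(-21 + 1394)/2 = 8 + √1373/2 ≈ 26.527)
1/(R + Q(P(-5*5))) = 1/((8 + √1373/2) + 0) = 1/(8 + √1373/2)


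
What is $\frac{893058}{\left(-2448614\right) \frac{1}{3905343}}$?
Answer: $- \frac{1743848904447}{1224307} \approx -1.4244 \cdot 10^{6}$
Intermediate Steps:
$\frac{893058}{\left(-2448614\right) \frac{1}{3905343}} = \frac{893058}{- \frac{2448614}{3905343}} = 893058 \left(- \frac{3905343}{2448614}\right) = - \frac{1743848904447}{1224307}$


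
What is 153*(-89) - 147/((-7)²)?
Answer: -13620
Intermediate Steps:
153*(-89) - 147/((-7)²) = -13617 - 147/49 = -13617 - 147*1/49 = -13617 - 3 = -13620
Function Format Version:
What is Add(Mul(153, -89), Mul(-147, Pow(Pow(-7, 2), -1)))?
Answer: -13620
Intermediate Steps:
Add(Mul(153, -89), Mul(-147, Pow(Pow(-7, 2), -1))) = Add(-13617, Mul(-147, Pow(49, -1))) = Add(-13617, Mul(-147, Rational(1, 49))) = Add(-13617, -3) = -13620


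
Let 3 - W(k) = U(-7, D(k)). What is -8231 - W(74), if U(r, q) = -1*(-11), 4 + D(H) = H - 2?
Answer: -8223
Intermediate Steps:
D(H) = -6 + H (D(H) = -4 + (H - 2) = -4 + (-2 + H) = -6 + H)
U(r, q) = 11
W(k) = -8 (W(k) = 3 - 1*11 = 3 - 11 = -8)
-8231 - W(74) = -8231 - 1*(-8) = -8231 + 8 = -8223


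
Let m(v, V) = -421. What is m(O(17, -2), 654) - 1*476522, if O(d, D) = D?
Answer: -476943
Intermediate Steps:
m(O(17, -2), 654) - 1*476522 = -421 - 1*476522 = -421 - 476522 = -476943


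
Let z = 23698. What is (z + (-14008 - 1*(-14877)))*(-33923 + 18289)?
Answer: -384080478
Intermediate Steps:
(z + (-14008 - 1*(-14877)))*(-33923 + 18289) = (23698 + (-14008 - 1*(-14877)))*(-33923 + 18289) = (23698 + (-14008 + 14877))*(-15634) = (23698 + 869)*(-15634) = 24567*(-15634) = -384080478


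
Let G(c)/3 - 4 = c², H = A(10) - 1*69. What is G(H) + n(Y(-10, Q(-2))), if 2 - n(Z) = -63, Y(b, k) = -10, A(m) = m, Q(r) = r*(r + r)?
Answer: 10520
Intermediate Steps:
Q(r) = 2*r² (Q(r) = r*(2*r) = 2*r²)
n(Z) = 65 (n(Z) = 2 - 1*(-63) = 2 + 63 = 65)
H = -59 (H = 10 - 1*69 = 10 - 69 = -59)
G(c) = 12 + 3*c²
G(H) + n(Y(-10, Q(-2))) = (12 + 3*(-59)²) + 65 = (12 + 3*3481) + 65 = (12 + 10443) + 65 = 10455 + 65 = 10520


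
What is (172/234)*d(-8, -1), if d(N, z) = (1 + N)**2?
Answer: 4214/117 ≈ 36.017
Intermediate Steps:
(172/234)*d(-8, -1) = (172/234)*(1 - 8)**2 = (172*(1/234))*(-7)**2 = (86/117)*49 = 4214/117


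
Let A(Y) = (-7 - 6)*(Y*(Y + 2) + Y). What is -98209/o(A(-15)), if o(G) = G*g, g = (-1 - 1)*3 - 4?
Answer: -98209/23400 ≈ -4.1970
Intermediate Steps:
g = -10 (g = -2*3 - 4 = -6 - 4 = -10)
A(Y) = -13*Y - 13*Y*(2 + Y) (A(Y) = -13*(Y*(2 + Y) + Y) = -13*(Y + Y*(2 + Y)) = -13*Y - 13*Y*(2 + Y))
o(G) = -10*G (o(G) = G*(-10) = -10*G)
-98209/o(A(-15)) = -98209*(-1/(1950*(3 - 15))) = -98209/((-(-130)*(-15)*(-12))) = -98209/((-10*(-2340))) = -98209/23400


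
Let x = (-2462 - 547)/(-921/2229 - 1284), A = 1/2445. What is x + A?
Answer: 5467209034/2333309955 ≈ 2.3431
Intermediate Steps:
A = 1/2445 ≈ 0.00040900
x = 2235687/954319 (x = -3009/(-921*1/2229 - 1284) = -3009/(-307/743 - 1284) = -3009/(-954319/743) = -3009*(-743/954319) = 2235687/954319 ≈ 2.3427)
x + A = 2235687/954319 + 1/2445 = 5467209034/2333309955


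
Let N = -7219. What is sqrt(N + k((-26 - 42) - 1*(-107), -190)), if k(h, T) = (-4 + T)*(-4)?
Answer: I*sqrt(6443) ≈ 80.268*I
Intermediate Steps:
k(h, T) = 16 - 4*T
sqrt(N + k((-26 - 42) - 1*(-107), -190)) = sqrt(-7219 + (16 - 4*(-190))) = sqrt(-7219 + (16 + 760)) = sqrt(-7219 + 776) = sqrt(-6443) = I*sqrt(6443)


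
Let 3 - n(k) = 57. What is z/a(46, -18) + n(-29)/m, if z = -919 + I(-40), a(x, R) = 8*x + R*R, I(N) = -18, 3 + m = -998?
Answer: -900569/692692 ≈ -1.3001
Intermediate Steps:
m = -1001 (m = -3 - 998 = -1001)
n(k) = -54 (n(k) = 3 - 1*57 = 3 - 57 = -54)
a(x, R) = R**2 + 8*x (a(x, R) = 8*x + R**2 = R**2 + 8*x)
z = -937 (z = -919 - 18 = -937)
z/a(46, -18) + n(-29)/m = -937/((-18)**2 + 8*46) - 54/(-1001) = -937/(324 + 368) - 54*(-1/1001) = -937/692 + 54/1001 = -900569/692692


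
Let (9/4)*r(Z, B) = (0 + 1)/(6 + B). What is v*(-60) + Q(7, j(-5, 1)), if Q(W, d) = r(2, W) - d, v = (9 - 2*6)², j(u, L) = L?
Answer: -63293/117 ≈ -540.97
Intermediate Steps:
r(Z, B) = 4/(9*(6 + B)) (r(Z, B) = 4*((0 + 1)/(6 + B))/9 = 4*(1/(6 + B))/9 = 4/(9*(6 + B)))
v = 9 (v = (9 - 12)² = (-3)² = 9)
Q(W, d) = -d + 4/(9*(6 + W)) (Q(W, d) = 4/(9*(6 + W)) - d = -d + 4/(9*(6 + W)))
v*(-60) + Q(7, j(-5, 1)) = 9*(-60) + (4/9 - 1*1*(6 + 7))/(6 + 7) = -540 + (4/9 - 1*1*13)/13 = -540 + (4/9 - 13)/13 = -540 + (1/13)*(-113/9) = -540 - 113/117 = -63293/117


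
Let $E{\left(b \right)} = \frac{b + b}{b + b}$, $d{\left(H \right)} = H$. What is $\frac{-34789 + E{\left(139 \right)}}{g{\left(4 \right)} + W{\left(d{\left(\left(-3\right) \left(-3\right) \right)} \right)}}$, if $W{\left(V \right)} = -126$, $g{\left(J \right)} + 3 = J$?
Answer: $\frac{34788}{125} \approx 278.3$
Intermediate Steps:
$g{\left(J \right)} = -3 + J$
$E{\left(b \right)} = 1$ ($E{\left(b \right)} = \frac{2 b}{2 b} = 2 b \frac{1}{2 b} = 1$)
$\frac{-34789 + E{\left(139 \right)}}{g{\left(4 \right)} + W{\left(d{\left(\left(-3\right) \left(-3\right) \right)} \right)}} = \frac{-34789 + 1}{\left(-3 + 4\right) - 126} = - \frac{34788}{1 - 126} = - \frac{34788}{-125} = \left(-34788\right) \left(- \frac{1}{125}\right) = \frac{34788}{125}$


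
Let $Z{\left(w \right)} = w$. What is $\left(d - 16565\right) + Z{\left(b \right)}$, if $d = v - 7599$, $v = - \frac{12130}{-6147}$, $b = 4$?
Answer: $- \frac{148499390}{6147} \approx -24158.0$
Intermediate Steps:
$v = \frac{12130}{6147}$ ($v = \left(-12130\right) \left(- \frac{1}{6147}\right) = \frac{12130}{6147} \approx 1.9733$)
$d = - \frac{46698923}{6147}$ ($d = \frac{12130}{6147} - 7599 = - \frac{46698923}{6147} \approx -7597.0$)
$\left(d - 16565\right) + Z{\left(b \right)} = \left(- \frac{46698923}{6147} - 16565\right) + 4 = - \frac{148523978}{6147} + 4 = - \frac{148499390}{6147}$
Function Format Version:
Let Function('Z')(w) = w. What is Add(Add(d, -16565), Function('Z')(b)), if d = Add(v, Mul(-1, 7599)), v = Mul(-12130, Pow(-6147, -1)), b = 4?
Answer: Rational(-148499390, 6147) ≈ -24158.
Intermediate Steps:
v = Rational(12130, 6147) (v = Mul(-12130, Rational(-1, 6147)) = Rational(12130, 6147) ≈ 1.9733)
d = Rational(-46698923, 6147) (d = Add(Rational(12130, 6147), Mul(-1, 7599)) = Add(Rational(12130, 6147), -7599) = Rational(-46698923, 6147) ≈ -7597.0)
Add(Add(d, -16565), Function('Z')(b)) = Add(Add(Rational(-46698923, 6147), -16565), 4) = Add(Rational(-148523978, 6147), 4) = Rational(-148499390, 6147)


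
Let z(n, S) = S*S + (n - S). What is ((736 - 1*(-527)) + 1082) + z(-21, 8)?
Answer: 2380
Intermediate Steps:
z(n, S) = n + S² - S (z(n, S) = S² + (n - S) = n + S² - S)
((736 - 1*(-527)) + 1082) + z(-21, 8) = ((736 - 1*(-527)) + 1082) + (-21 + 8² - 1*8) = ((736 + 527) + 1082) + (-21 + 64 - 8) = (1263 + 1082) + 35 = 2345 + 35 = 2380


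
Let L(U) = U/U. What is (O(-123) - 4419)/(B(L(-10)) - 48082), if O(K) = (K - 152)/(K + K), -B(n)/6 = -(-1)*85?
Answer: 1086799/11953632 ≈ 0.090918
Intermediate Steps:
L(U) = 1
B(n) = -510 (B(n) = -(-6)*(-1*85) = -(-6)*(-85) = -6*85 = -510)
O(K) = (-152 + K)/(2*K) (O(K) = (-152 + K)/((2*K)) = (-152 + K)*(1/(2*K)) = (-152 + K)/(2*K))
(O(-123) - 4419)/(B(L(-10)) - 48082) = ((½)*(-152 - 123)/(-123) - 4419)/(-510 - 48082) = ((½)*(-1/123)*(-275) - 4419)/(-48592) = (275/246 - 4419)*(-1/48592) = -1086799/246*(-1/48592) = 1086799/11953632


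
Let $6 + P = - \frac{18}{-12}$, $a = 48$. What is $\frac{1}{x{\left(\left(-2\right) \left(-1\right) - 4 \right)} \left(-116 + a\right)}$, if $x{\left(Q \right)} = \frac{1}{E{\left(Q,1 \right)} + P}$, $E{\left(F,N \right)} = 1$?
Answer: $\frac{7}{136} \approx 0.051471$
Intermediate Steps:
$P = - \frac{9}{2}$ ($P = -6 - \frac{18}{-12} = -6 - - \frac{3}{2} = -6 + \frac{3}{2} = - \frac{9}{2} \approx -4.5$)
$x{\left(Q \right)} = - \frac{2}{7}$ ($x{\left(Q \right)} = \frac{1}{1 - \frac{9}{2}} = \frac{1}{- \frac{7}{2}} = - \frac{2}{7}$)
$\frac{1}{x{\left(\left(-2\right) \left(-1\right) - 4 \right)} \left(-116 + a\right)} = \frac{1}{\left(- \frac{2}{7}\right) \left(-116 + 48\right)} = \frac{1}{\left(- \frac{2}{7}\right) \left(-68\right)} = \frac{1}{\frac{136}{7}} = \frac{7}{136}$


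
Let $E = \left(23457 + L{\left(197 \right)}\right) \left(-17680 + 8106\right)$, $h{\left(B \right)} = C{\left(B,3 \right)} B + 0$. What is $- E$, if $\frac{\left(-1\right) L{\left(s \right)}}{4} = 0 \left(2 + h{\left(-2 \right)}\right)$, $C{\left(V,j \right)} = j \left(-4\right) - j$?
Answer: $224577318$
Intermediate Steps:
$C{\left(V,j \right)} = - 5 j$ ($C{\left(V,j \right)} = - 4 j - j = - 5 j$)
$h{\left(B \right)} = - 15 B$ ($h{\left(B \right)} = \left(-5\right) 3 B + 0 = - 15 B + 0 = - 15 B$)
$L{\left(s \right)} = 0$ ($L{\left(s \right)} = - 4 \cdot 0 \left(2 - -30\right) = - 4 \cdot 0 \left(2 + 30\right) = - 4 \cdot 0 \cdot 32 = \left(-4\right) 0 = 0$)
$E = -224577318$ ($E = \left(23457 + 0\right) \left(-17680 + 8106\right) = 23457 \left(-9574\right) = -224577318$)
$- E = \left(-1\right) \left(-224577318\right) = 224577318$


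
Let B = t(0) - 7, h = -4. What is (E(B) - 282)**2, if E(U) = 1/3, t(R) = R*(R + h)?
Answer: 714025/9 ≈ 79336.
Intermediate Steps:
t(R) = R*(-4 + R) (t(R) = R*(R - 4) = R*(-4 + R))
B = -7 (B = 0*(-4 + 0) - 7 = 0*(-4) - 7 = 0 - 7 = -7)
E(U) = 1/3
(E(B) - 282)**2 = (1/3 - 282)**2 = (-845/3)**2 = 714025/9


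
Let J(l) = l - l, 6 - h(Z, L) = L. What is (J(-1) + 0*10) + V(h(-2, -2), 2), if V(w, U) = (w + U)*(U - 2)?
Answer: 0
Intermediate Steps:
h(Z, L) = 6 - L
J(l) = 0
V(w, U) = (-2 + U)*(U + w) (V(w, U) = (U + w)*(-2 + U) = (-2 + U)*(U + w))
(J(-1) + 0*10) + V(h(-2, -2), 2) = (0 + 0*10) + (2² - 2*2 - 2*(6 - 1*(-2)) + 2*(6 - 1*(-2))) = (0 + 0) + (4 - 4 - 2*(6 + 2) + 2*(6 + 2)) = 0 + (4 - 4 - 2*8 + 2*8) = 0 + (4 - 4 - 16 + 16) = 0 + 0 = 0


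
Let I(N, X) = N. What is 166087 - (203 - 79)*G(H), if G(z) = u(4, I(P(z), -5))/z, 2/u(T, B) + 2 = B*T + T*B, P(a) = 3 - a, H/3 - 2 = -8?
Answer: 124067051/747 ≈ 1.6609e+5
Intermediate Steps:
H = -18 (H = 6 + 3*(-8) = 6 - 24 = -18)
u(T, B) = 2/(-2 + 2*B*T) (u(T, B) = 2/(-2 + (B*T + T*B)) = 2/(-2 + (B*T + B*T)) = 2/(-2 + 2*B*T))
G(z) = 1/(z*(11 - 4*z)) (G(z) = 1/((-1 + (3 - z)*4)*z) = 1/((-1 + (12 - 4*z))*z) = 1/((11 - 4*z)*z) = 1/(z*(11 - 4*z)))
166087 - (203 - 79)*G(H) = 166087 - (203 - 79)*(-1/(-18*(-11 + 4*(-18)))) = 166087 - 124*(-1*(-1/18)/(-11 - 72)) = 166087 - 124*(-1*(-1/18)/(-83)) = 166087 - 124*(-1*(-1/18)*(-1/83)) = 166087 - 124*(-1)/1494 = 166087 - 1*(-62/747) = 166087 + 62/747 = 124067051/747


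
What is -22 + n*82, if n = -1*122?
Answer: -10026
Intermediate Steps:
n = -122
-22 + n*82 = -22 - 122*82 = -22 - 10004 = -10026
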